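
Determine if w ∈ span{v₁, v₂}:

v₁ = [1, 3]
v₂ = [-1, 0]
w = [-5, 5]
Yes

Form the augmented matrix and row-reduce:
[v₁|v₂|w] = 
  [  1,  -1,  -5]
  [  3,   0,   5]
R2 → R2 - (3)·R1
REF = 
  [  1,  -1,  -5]
  [  0,   3,  20]

No row of the form [0 0 | nonzero], so the system is consistent. Back-substitution gives c₁ = 5/3, c₂ = 20/3: w = (5/3)·v₁ + (20/3)·v₂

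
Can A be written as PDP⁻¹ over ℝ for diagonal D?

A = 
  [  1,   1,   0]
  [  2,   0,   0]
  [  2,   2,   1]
Yes

Characteristic polynomial: det(λI - A) = λ³ - 2λ² - λ + 2
Testing integer divisors of the constant term: p(-1) = 0, so (λ + 1) is a factor:
p(λ) = (λ + 1)(λ² - 3λ + 2)
λ² - 3λ + 2 = (λ - 1)(λ - 2)
Eigenvalues: -1, 2, 1
λ=-1: alg. mult. = 1, geom. mult. = 3 - rank(A - (-1)I) = 3 - 2 = 1
λ=1: alg. mult. = 1, geom. mult. = 3 - rank(A - (1)I) = 3 - 2 = 1
λ=2: alg. mult. = 1, geom. mult. = 3 - rank(A - (2)I) = 3 - 2 = 1
Sum of geometric multiplicities equals n, so A has n independent eigenvectors.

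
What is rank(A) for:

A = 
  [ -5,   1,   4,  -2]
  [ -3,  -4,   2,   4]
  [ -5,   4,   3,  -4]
Row reduce:
R2 → R2 - (3/5)·R1
R3 → R3 - (1)·R1
R3 → R3 + (15/23)·R2
REF = 
  [    -5,      1,      4,     -2]
  [     0,  -23/5,   -2/5,   26/5]
  [     0,      0, -29/23,  32/23]
Pivot columns: 1, 2, 3 → 3 pivots.

rank(A) = 3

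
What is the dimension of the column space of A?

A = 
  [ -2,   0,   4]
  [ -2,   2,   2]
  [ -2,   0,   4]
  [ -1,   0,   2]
dim(Col(A)) = 2

Row reduce:
R2 → R2 - (1)·R1
R3 → R3 - (1)·R1
R4 → R4 - (1/2)·R1
REF = 
  [ -2,   0,   4]
  [  0,   2,  -2]
  [  0,   0,   0]
  [  0,   0,   0]
Pivot columns: 1, 2 → 2 pivots.
dim(Col(A)) = number of pivot columns = 2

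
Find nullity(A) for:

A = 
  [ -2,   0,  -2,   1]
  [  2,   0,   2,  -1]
nullity(A) = 3

Row reduce:
R2 → R2 + (1)·R1
REF = 
  [ -2,   0,  -2,   1]
  [  0,   0,   0,   0]
Pivot columns: 1 → 1 pivot.
rank(A) = 1, so nullity(A) = 4 - 1 = 3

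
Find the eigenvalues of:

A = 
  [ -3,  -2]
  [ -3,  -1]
tr(A) = -4, det(A) = -3
Characteristic polynomial: λ² - tr(A)λ + det(A) = λ² + 4λ - 3
λ² + 4λ - 3 = 0  ⇒  λ = (-4 ± √((4)² - 4·(-3)))/2 = (-4 ± √(28))/2
  = -2 + √7,  -2 - √7

λ = -2 + √7, -2 - √7  (≈ 0.6458, -4.646)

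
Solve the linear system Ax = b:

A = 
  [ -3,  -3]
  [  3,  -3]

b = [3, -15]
Row reduce the augmented matrix [A|b]:
R2 → R2 + (1)·R1
REF = 
  [ -3,  -3,   3]
  [  0,  -6, -12]

Back-substitution:
x₂ = (-12) / (-6) = 2
x₁ = (3 - (-3)(2)) / (-3) = -3

x = [-3, 2]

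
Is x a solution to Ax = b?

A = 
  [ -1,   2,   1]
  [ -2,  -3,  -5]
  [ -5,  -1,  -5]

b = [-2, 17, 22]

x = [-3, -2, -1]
Yes

Ax = [-2, 17, 22] = b ✓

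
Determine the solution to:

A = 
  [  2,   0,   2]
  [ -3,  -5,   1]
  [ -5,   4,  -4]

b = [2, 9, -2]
Row reduce the augmented matrix [A|b]:
R2 → R2 + (3/2)·R1
R3 → R3 + (5/2)·R1
R3 → R3 + (4/5)·R2
REF = 
  [   2,    0,    2,    2]
  [   0,   -5,    4,   12]
  [   0,    0, 21/5, 63/5]

Back-substitution:
x₃ = (63/5) / (21/5) = 3
x₂ = (12 - (4)(3)) / (-5) = 0
x₁ = (2 - (0)(0) - (2)(3)) / 2 = -2

x = [-2, 0, 3]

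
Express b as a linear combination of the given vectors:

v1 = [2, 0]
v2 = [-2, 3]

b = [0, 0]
c1 = 0, c2 = 0

b = 0·v1 + 0·v2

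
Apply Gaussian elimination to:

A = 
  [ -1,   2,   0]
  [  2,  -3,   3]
Row operations:
R2 → R2 + (2)·R1

Resulting echelon form:
REF = 
  [ -1,   2,   0]
  [  0,   1,   3]

Rank = 2 (number of non-zero pivot rows).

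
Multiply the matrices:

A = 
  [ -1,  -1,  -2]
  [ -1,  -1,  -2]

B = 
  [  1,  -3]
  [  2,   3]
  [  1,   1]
A is 2×3 and B is 3×2, so AB is 2×2. Each entry is (row of A)·(column of B):
AB[1,1] = (-1)(1) + (-1)(2) + (-2)(1) = -5
AB[1,2] = (-1)(-3) + (-1)(3) + (-2)(1) = -2
AB[2,1] = (-1)(1) + (-1)(2) + (-2)(1) = -5
AB[2,2] = (-1)(-3) + (-1)(3) + (-2)(1) = -2

AB = 
  [ -5,  -2]
  [ -5,  -2]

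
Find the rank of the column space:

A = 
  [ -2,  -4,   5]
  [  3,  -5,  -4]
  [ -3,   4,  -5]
Row reduce:
R2 → R2 + (3/2)·R1
R3 → R3 - (3/2)·R1
R3 → R3 + (10/11)·R2
REF = 
  [     -2,      -4,       5]
  [      0,     -11,     7/2]
  [      0,       0, -205/22]
Pivot columns: 1, 2, 3 → 3 pivots.
dim(Col(A)) = number of pivot columns = 3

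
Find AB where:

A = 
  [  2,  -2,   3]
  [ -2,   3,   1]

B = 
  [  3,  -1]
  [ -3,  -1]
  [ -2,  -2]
A is 2×3 and B is 3×2, so AB is 2×2. Each entry is (row of A)·(column of B):
AB[1,1] = (2)(3) + (-2)(-3) + (3)(-2) = 6
AB[1,2] = (2)(-1) + (-2)(-1) + (3)(-2) = -6
AB[2,1] = (-2)(3) + (3)(-3) + (1)(-2) = -17
AB[2,2] = (-2)(-1) + (3)(-1) + (1)(-2) = -3

AB = 
  [  6,  -6]
  [-17,  -3]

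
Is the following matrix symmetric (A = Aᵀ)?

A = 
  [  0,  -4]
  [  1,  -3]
No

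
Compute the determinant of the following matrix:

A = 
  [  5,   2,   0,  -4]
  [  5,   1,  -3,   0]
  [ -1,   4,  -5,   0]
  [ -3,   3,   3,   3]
777

Cofactor expansion along row 1: det(A) = a₁₁M₁₁ - a₁₂M₁₂ + a₁₃M₁₃ - a₁₄M₁₄

M₁₁ = det[[1, -3, 0]; [4, -5, 0]; [3, 3, 3]]
  = (1)·((-5)(3) - (0)(3)) - (-3)·((4)(3) - (0)(3)) + (0)·((4)(3) - (-5)(3))
  = (1)(-15) - (-3)(12) + (0)(27)
  = 21
M₁₂ = det[[5, -3, 0]; [-1, -5, 0]; [-3, 3, 3]]
  = (5)·((-5)(3) - (0)(3)) - (-3)·((-1)(3) - (0)(-3)) + (0)·((-1)(3) - (-5)(-3))
  = (5)(-15) - (-3)(-3) + (0)(-18)
  = -84
M₁₃ = det[[5, 1, 0]; [-1, 4, 0]; [-3, 3, 3]]
  = (5)·((4)(3) - (0)(3)) - (1)·((-1)(3) - (0)(-3)) + (0)·((-1)(3) - (4)(-3))
  = (5)(12) - (1)(-3) + (0)(9)
  = 63
M₁₄ = det[[5, 1, -3]; [-1, 4, -5]; [-3, 3, 3]]
  = (5)·((4)(3) - (-5)(3)) - (1)·((-1)(3) - (-5)(-3)) + (-3)·((-1)(3) - (4)(-3))
  = (5)(27) - (1)(-18) + (-3)(9)
  = 126

det(A) = (5)(21) - (2)(-84) + (0)(63) - (-4)(126) = 777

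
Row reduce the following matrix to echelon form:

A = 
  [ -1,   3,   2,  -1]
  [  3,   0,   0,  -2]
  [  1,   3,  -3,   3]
Row operations:
R2 → R2 + (3)·R1
R3 → R3 + (1)·R1
R3 → R3 - (2/3)·R2

Resulting echelon form:
REF = 
  [  -1,    3,    2,   -1]
  [   0,    9,    6,   -5]
  [   0,    0,   -5, 16/3]

Rank = 3 (number of non-zero pivot rows).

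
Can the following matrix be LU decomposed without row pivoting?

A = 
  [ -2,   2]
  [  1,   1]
Yes.
A[1,1] = -2 ≠ 0, so Gaussian elimination proceeds without a row swap: multiplier ℓ₂₁ = (1)/(-2) = -1/2, and U[2,2] = 1 - (-1/2)(2) = 2.
L = 
  [   1,    0]
  [-1/2,    1]
U = 
  [ -2,   2]
  [  0,   2]
Check row 2 of LU: [(-1/2)(-2), (-1/2)(2) + 2] = [1, 1] = row 2 of A ✓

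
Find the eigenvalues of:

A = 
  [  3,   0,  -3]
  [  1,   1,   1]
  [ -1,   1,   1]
λ = 2, (3 + √21)/2, (3 - √21)/2  (≈ 2, 3.791, -0.7913)

Characteristic polynomial: det(λI - A) = λ³ - 5λ² + 3λ + 6
Testing integer divisors of the constant term: p(2) = 0, so (λ - 2) is a factor:
p(λ) = (λ - 2)(λ² - 3λ - 3)
λ² - 3λ - 3 = 0  ⇒  λ = (3 ± √((-3)² - 4·(-3)))/2 = (3 ± √(21))/2
  = (3 + √21)/2,  (3 - √21)/2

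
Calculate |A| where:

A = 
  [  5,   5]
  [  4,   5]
5

For a 2×2 matrix, det = ad - bc = (5)(5) - (5)(4) = 5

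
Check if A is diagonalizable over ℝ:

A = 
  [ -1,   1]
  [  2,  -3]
Yes

tr(A) = -4, det(A) = 1
Characteristic polynomial: λ² - tr(A)λ + det(A) = λ² + 4λ + 1
λ² + 4λ + 1 = 0  ⇒  λ = (-4 ± √((4)² - 4·(1)))/2 = (-4 ± √(12))/2
  = -2 + √3,  -2 - √3
Eigenvalues: -2 + √3, -2 - √3  (≈ -0.2679, -3.732)
The two irrational eigenvalues are distinct (simple), so each has alg. mult. = geom. mult. = 1.
Sum of geometric multiplicities equals n, so A has n independent eigenvectors.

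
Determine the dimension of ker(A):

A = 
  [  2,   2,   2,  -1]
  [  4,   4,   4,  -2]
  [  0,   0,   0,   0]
nullity(A) = 3

Row reduce:
R2 → R2 - (2)·R1
REF = 
  [  2,   2,   2,  -1]
  [  0,   0,   0,   0]
  [  0,   0,   0,   0]
Pivot columns: 1 → 1 pivot.
rank(A) = 1, so nullity(A) = 4 - 1 = 3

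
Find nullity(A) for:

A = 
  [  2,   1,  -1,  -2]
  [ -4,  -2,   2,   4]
nullity(A) = 3

Row reduce:
R2 → R2 + (2)·R1
REF = 
  [  2,   1,  -1,  -2]
  [  0,   0,   0,   0]
Pivot columns: 1 → 1 pivot.
rank(A) = 1, so nullity(A) = 4 - 1 = 3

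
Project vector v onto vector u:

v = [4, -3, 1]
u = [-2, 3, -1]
v·u = (4)(-2) + (-3)(3) + (1)(-1) = -18
u·u = (-2)² + (3)² + (-1)² = 14
proj_u(v) = (v·u / u·u) × u = (-18/14) × u = (-9/7) × u

proj_u(v) = [18/7, -27/7, 9/7]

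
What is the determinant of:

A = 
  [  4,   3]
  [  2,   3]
6

For a 2×2 matrix, det = ad - bc = (4)(3) - (3)(2) = 6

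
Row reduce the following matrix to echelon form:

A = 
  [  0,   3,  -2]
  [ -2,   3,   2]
Row operations:
Swap R1 ↔ R2

Resulting echelon form:
REF = 
  [ -2,   3,   2]
  [  0,   3,  -2]

Rank = 2 (number of non-zero pivot rows).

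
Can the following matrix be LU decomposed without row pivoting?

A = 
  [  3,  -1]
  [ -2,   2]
Yes.
A[1,1] = 3 ≠ 0, so Gaussian elimination proceeds without a row swap: multiplier ℓ₂₁ = (-2)/(3) = -2/3, and U[2,2] = 2 - (-2/3)(-1) = 4/3.
L = 
  [   1,    0]
  [-2/3,    1]
U = 
  [  3,  -1]
  [  0, 4/3]
Check row 2 of LU: [(-2/3)(3), (-2/3)(-1) + (4/3)] = [-2, 2] = row 2 of A ✓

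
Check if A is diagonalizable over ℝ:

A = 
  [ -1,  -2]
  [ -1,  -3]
Yes

tr(A) = -4, det(A) = 1
Characteristic polynomial: λ² - tr(A)λ + det(A) = λ² + 4λ + 1
λ² + 4λ + 1 = 0  ⇒  λ = (-4 ± √((4)² - 4·(1)))/2 = (-4 ± √(12))/2
  = -2 + √3,  -2 - √3
Eigenvalues: -2 + √3, -2 - √3  (≈ -0.2679, -3.732)
The two irrational eigenvalues are distinct (simple), so each has alg. mult. = geom. mult. = 1.
Sum of geometric multiplicities equals n, so A has n independent eigenvectors.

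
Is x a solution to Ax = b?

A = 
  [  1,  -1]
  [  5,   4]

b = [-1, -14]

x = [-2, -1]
Yes

Ax = [-1, -14] = b ✓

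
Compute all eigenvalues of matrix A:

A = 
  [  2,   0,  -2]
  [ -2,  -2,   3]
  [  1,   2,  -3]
Characteristic polynomial: det(λI - A) = λ³ + 3λ² - 8λ - 4
Testing integer divisors of the constant term: p(2) = 0, so (λ - 2) is a factor:
p(λ) = (λ - 2)(λ² + 5λ + 2)
λ² + 5λ + 2 = 0  ⇒  λ = (-5 ± √((5)² - 4·(2)))/2 = (-5 ± √(17))/2
  = (-5 + √17)/2,  (-5 - √17)/2

λ = 2, (-5 + √17)/2, (-5 - √17)/2  (≈ 2, -0.4384, -4.562)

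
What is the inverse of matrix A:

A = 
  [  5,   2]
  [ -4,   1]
det(A) = (5)(1) - (2)(-4) = 13
For a 2×2 matrix, A⁻¹ = (1/det(A)) · [[d, -b], [-c, a]]
    = (1/13) · [[1, -2], [4, 5]]

A⁻¹ = 
  [ 1/13, -2/13]
  [ 4/13,  5/13]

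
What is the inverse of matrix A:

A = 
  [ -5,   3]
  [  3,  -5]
det(A) = (-5)(-5) - (3)(3) = 16
For a 2×2 matrix, A⁻¹ = (1/det(A)) · [[d, -b], [-c, a]]
    = (1/16) · [[-5, -3], [-3, -5]]

A⁻¹ = 
  [-5/16, -3/16]
  [-3/16, -5/16]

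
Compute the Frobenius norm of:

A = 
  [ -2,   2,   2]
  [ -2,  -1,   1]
||A||_F = 4.243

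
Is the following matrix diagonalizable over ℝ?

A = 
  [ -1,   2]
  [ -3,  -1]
No

tr(A) = -2, det(A) = 7
Characteristic polynomial: λ² - tr(A)λ + det(A) = λ² + 2λ + 7
λ² + 2λ + 7 = 0  ⇒  λ = (-2 ± √((2)² - 4·(7)))/2 = (-2 ± √(-24))/2
  = -1 + i√6,  -1 - i√6
Eigenvalues: -1 + i√6, -1 - i√6  (≈ -1 + 2.449i, -1 - 2.449i)
Has complex eigenvalues (not diagonalizable over ℝ).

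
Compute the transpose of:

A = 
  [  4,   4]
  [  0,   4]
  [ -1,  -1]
Aᵀ = 
  [  4,   0,  -1]
  [  4,   4,  -1]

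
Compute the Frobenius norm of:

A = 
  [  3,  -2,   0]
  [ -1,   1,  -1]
||A||_F = 4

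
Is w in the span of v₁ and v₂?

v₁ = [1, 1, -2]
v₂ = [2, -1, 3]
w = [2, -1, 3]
Yes

Form the augmented matrix and row-reduce:
[v₁|v₂|w] = 
  [  1,   2,   2]
  [  1,  -1,  -1]
  [ -2,   3,   3]
R2 → R2 - (1)·R1
R3 → R3 + (2)·R1
R3 → R3 + (7/3)·R2
REF = 
  [  1,   2,   2]
  [  0,  -3,  -3]
  [  0,   0,   0]

No row of the form [0 0 | nonzero], so the system is consistent. Back-substitution gives c₁ = 0, c₂ = 1: w = (0)·v₁ + (1)·v₂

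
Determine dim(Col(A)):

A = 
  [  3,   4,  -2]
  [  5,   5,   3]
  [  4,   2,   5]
Row reduce:
R2 → R2 - (5/3)·R1
R3 → R3 - (4/3)·R1
R3 → R3 - (2)·R2
REF = 
  [   3,    4,   -2]
  [   0, -5/3, 19/3]
  [   0,    0,   -5]
Pivot columns: 1, 2, 3 → 3 pivots.
dim(Col(A)) = number of pivot columns = 3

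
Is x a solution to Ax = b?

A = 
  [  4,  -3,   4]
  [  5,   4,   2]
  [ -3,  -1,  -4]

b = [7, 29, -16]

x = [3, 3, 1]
Yes

Ax = [7, 29, -16] = b ✓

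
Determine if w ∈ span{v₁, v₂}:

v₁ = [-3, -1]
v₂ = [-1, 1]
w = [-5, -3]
Yes

Form the augmented matrix and row-reduce:
[v₁|v₂|w] = 
  [ -3,  -1,  -5]
  [ -1,   1,  -3]
R2 → R2 - (1/3)·R1
REF = 
  [  -3,   -1,   -5]
  [   0,  4/3, -4/3]

No row of the form [0 0 | nonzero], so the system is consistent. Back-substitution gives c₁ = 2, c₂ = -1: w = (2)·v₁ + (-1)·v₂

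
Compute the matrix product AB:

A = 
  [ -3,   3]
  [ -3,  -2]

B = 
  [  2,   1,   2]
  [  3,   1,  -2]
AB = 
  [  3,   0, -12]
  [-12,  -5,  -2]

A is 2×2 and B is 2×3, so AB is 2×3. Each entry is (row of A)·(column of B):
AB[1,1] = (-3)(2) + (3)(3) = 3
AB[1,2] = (-3)(1) + (3)(1) = 0
AB[1,3] = (-3)(2) + (3)(-2) = -12
AB[2,1] = (-3)(2) + (-2)(3) = -12
AB[2,2] = (-3)(1) + (-2)(1) = -5
AB[2,3] = (-3)(2) + (-2)(-2) = -2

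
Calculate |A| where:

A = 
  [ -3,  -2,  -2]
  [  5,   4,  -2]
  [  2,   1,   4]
Cofactor expansion along row 1:
det(A) = (-3)·((4)(4) - (-2)(1)) - (-2)·((5)(4) - (-2)(2)) + (-2)·((5)(1) - (4)(2))
  = (-3)(18) - (-2)(24) + (-2)(-3)
  = 0

det(A) = 0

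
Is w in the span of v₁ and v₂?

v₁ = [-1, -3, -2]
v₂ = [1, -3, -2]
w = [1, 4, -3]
No

Form the augmented matrix and row-reduce:
[v₁|v₂|w] = 
  [ -1,   1,   1]
  [ -3,  -3,   4]
  [ -2,  -2,  -3]
R2 → R2 - (3)·R1
R3 → R3 - (2)·R1
R3 → R3 - (2/3)·R2
REF = 
  [   -1,     1,     1]
  [    0,    -6,     1]
  [    0,     0, -17/3]

Row 3 reads [0 0 | -17/3], i.e. 0 = -17/3, so the system is inconsistent and w ∉ span{v₁, v₂}.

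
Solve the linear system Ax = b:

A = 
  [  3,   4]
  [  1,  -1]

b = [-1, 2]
Row reduce the augmented matrix [A|b]:
R2 → R2 - (1/3)·R1
REF = 
  [   3,    4,   -1]
  [   0, -7/3,  7/3]

Back-substitution:
x₂ = (7/3) / (-7/3) = -1
x₁ = (-1 - (4)(-1)) / 3 = 1

x = [1, -1]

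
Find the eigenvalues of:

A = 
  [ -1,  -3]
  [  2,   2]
tr(A) = 1, det(A) = 4
Characteristic polynomial: λ² - tr(A)λ + det(A) = λ² - λ + 4
λ² - λ + 4 = 0  ⇒  λ = (1 ± √((-1)² - 4·(4)))/2 = (1 ± √(-15))/2
  = (1 + i√15)/2,  (1 - i√15)/2

λ = (1 + i√15)/2, (1 - i√15)/2  (≈ 0.5 + 1.936i, 0.5 - 1.936i)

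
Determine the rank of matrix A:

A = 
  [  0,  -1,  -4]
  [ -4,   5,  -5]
Row reduce:
Swap R1 ↔ R2
REF = 
  [ -4,   5,  -5]
  [  0,  -1,  -4]
Pivot columns: 1, 2 → 2 pivots.

rank(A) = 2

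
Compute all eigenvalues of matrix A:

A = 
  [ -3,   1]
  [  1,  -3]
tr(A) = -6, det(A) = 8
Characteristic polynomial: λ² - tr(A)λ + det(A) = λ² + 6λ + 8
λ² + 6λ + 8 = (λ + 4)(λ + 2)

λ = -2, -4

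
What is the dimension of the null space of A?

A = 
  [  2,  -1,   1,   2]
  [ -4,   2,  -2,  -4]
nullity(A) = 3

Row reduce:
R2 → R2 + (2)·R1
REF = 
  [  2,  -1,   1,   2]
  [  0,   0,   0,   0]
Pivot columns: 1 → 1 pivot.
rank(A) = 1, so nullity(A) = 4 - 1 = 3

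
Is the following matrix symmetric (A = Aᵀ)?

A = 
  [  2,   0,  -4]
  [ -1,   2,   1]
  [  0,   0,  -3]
No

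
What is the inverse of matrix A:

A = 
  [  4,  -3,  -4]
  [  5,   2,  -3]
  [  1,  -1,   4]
det(A) = (4)·((2)(4) - (-3)(-1)) - (-3)·((5)(4) - (-3)(1)) + (-4)·((5)(-1) - (2)(1))
  = (4)(5) - (-3)(23) + (-4)(-7)
  = 117
det(A) = 117 ≠ 0, so A is invertible.

Cofactors Cᵢⱼ = (-1)ⁱ⁺ʲ·Mᵢⱼ:
C = 
  [  5, -23,  -7]
  [ 16,  20,   1]
  [ 17,  -8,  23]

adj(A) = Cᵀ:
adj(A) = 
  [  5,  16,  17]
  [-23,  20,  -8]
  [ -7,   1,  23]

A⁻¹ = (1/117) · adj(A):
A⁻¹ = 
  [  5/117,  16/117,  17/117]
  [-23/117,  20/117,  -8/117]
  [ -7/117,   1/117,  23/117]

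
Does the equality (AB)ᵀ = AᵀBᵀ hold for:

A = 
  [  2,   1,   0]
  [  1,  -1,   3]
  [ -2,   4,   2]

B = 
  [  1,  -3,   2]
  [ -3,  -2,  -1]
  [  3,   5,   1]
No

(AB)ᵀ = 
  [ -1,  13,  -8]
  [ -8,  14,   8]
  [  3,   6,  -6]

AᵀBᵀ = 
  [ -5,  -6,   9]
  [ 12,  -5,   2]
  [ -5,  -8,  17]

The two matrices differ, so (AB)ᵀ ≠ AᵀBᵀ in general. The correct identity is (AB)ᵀ = BᵀAᵀ.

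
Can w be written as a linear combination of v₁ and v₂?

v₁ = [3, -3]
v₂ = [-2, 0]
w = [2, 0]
Yes

Form the augmented matrix and row-reduce:
[v₁|v₂|w] = 
  [  3,  -2,   2]
  [ -3,   0,   0]
R2 → R2 + (1)·R1
REF = 
  [  3,  -2,   2]
  [  0,  -2,   2]

No row of the form [0 0 | nonzero], so the system is consistent. Back-substitution gives c₁ = 0, c₂ = -1: w = (0)·v₁ + (-1)·v₂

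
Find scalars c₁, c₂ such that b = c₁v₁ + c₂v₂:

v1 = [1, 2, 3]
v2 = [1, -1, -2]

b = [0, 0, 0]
c1 = 0, c2 = 0

b = 0·v1 + 0·v2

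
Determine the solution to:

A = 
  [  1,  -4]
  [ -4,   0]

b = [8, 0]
x = [0, -2]

Row reduce the augmented matrix [A|b]:
R2 → R2 + (4)·R1
REF = 
  [  1,  -4,   8]
  [  0, -16,  32]

Back-substitution:
x₂ = 32 / (-16) = -2
x₁ = (8 - (-4)(-2)) / 1 = 0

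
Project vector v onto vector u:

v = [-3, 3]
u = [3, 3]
proj_u(v) = [0, 0]

v·u = (-3)(3) + (3)(3) = 0
u·u = (3)² + (3)² = 18
proj_u(v) = (v·u / u·u) × u = (0/18) × u = (0) × u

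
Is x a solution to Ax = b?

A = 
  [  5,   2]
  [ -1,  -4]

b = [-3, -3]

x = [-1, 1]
Yes

Ax = [-3, -3] = b ✓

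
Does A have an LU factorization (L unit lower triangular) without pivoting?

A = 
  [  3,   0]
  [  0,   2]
Yes.
A[1,1] = 3 ≠ 0, so Gaussian elimination proceeds without a row swap: multiplier ℓ₂₁ = (0)/(3) = 0, and U[2,2] = 2 - (0)(0) = 2.
L = 
  [  1,   0]
  [  0,   1]
U = 
  [  3,   0]
  [  0,   2]
Check row 2 of LU: [(0)(3), (0)(0) + 2] = [0, 2] = row 2 of A ✓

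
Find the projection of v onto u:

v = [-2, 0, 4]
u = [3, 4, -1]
v·u = (-2)(3) + (0)(4) + (4)(-1) = -10
u·u = (3)² + (4)² + (-1)² = 26
proj_u(v) = (v·u / u·u) × u = (-10/26) × u = (-5/13) × u

proj_u(v) = [-15/13, -20/13, 5/13]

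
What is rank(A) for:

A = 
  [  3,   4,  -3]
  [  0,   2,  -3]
Row reduce:
(no row operations needed)
REF = 
  [  3,   4,  -3]
  [  0,   2,  -3]
Pivot columns: 1, 2 → 2 pivots.

rank(A) = 2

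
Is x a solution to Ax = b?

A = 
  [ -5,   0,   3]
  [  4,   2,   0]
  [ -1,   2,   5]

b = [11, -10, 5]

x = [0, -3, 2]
No

Ax = [6, -6, 4] ≠ b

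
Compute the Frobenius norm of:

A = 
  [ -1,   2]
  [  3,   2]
||A||_F = 4.243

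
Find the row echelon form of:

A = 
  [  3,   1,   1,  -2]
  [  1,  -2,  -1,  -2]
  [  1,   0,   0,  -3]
Row operations:
R2 → R2 - (1/3)·R1
R3 → R3 - (1/3)·R1
R3 → R3 - (1/7)·R2

Resulting echelon form:
REF = 
  [    3,     1,     1,    -2]
  [    0,  -7/3,  -4/3,  -4/3]
  [    0,     0,  -1/7, -15/7]

Rank = 3 (number of non-zero pivot rows).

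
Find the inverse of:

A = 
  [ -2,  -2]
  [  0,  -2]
det(A) = (-2)(-2) - (-2)(0) = 4
For a 2×2 matrix, A⁻¹ = (1/det(A)) · [[d, -b], [-c, a]]
    = (1/4) · [[-2, 2], [0, -2]]

A⁻¹ = 
  [-1/2,  1/2]
  [   0, -1/2]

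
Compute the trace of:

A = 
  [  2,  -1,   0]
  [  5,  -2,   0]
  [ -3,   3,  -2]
-2

tr(A) = 2 + -2 + -2 = -2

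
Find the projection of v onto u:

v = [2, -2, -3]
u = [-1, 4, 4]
proj_u(v) = [2/3, -8/3, -8/3]

v·u = (2)(-1) + (-2)(4) + (-3)(4) = -22
u·u = (-1)² + (4)² + (4)² = 33
proj_u(v) = (v·u / u·u) × u = (-22/33) × u = (-2/3) × u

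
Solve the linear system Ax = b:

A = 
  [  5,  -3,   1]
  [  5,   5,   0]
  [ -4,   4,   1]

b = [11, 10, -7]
Row reduce the augmented matrix [A|b]:
R2 → R2 - (1)·R1
R3 → R3 + (4/5)·R1
R3 → R3 - (1/5)·R2
REF = 
  [  5,  -3,   1,  11]
  [  0,   8,  -1,  -1]
  [  0,   0,   2,   2]

Back-substitution:
x₃ = 2 / 2 = 1
x₂ = (-1 - (-1)(1)) / 8 = 0
x₁ = (11 - (-3)(0) - (1)(1)) / 5 = 2

x = [2, 0, 1]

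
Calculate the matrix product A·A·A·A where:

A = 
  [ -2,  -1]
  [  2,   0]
A^4 = 
  [ -4,   0]
  [  0,  -4]

A² = A·A:
A²[1,1] = (-2)(-2) + (-1)(2) = 2
A²[1,2] = (-2)(-1) + (-1)(0) = 2
A²[2,1] = (2)(-2) + (0)(2) = -4
A²[2,2] = (2)(-1) + (0)(0) = -2
A² = 
  [  2,   2]
  [ -4,  -2]

A^3 = A^2·A:
A^3[1,1] = (2)(-2) + (2)(2) = 0
A^3[1,2] = (2)(-1) + (2)(0) = -2
A^3[2,1] = (-4)(-2) + (-2)(2) = 4
A^3[2,2] = (-4)(-1) + (-2)(0) = 4
A^3 = 
  [  0,  -2]
  [  4,   4]

A^4 = A^3·A:
A^4[1,1] = (0)(-2) + (-2)(2) = -4
A^4[1,2] = (0)(-1) + (-2)(0) = 0
A^4[2,1] = (4)(-2) + (4)(2) = 0
A^4[2,2] = (4)(-1) + (4)(0) = -4
A^4 = 
  [ -4,   0]
  [  0,  -4]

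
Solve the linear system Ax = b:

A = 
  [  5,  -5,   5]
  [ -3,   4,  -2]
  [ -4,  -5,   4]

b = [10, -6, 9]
Row reduce the augmented matrix [A|b]:
R2 → R2 + (3/5)·R1
R3 → R3 + (4/5)·R1
R3 → R3 + (9)·R2
REF = 
  [  5,  -5,   5,  10]
  [  0,   1,   1,   0]
  [  0,   0,  17,  17]

Back-substitution:
x₃ = 17 / 17 = 1
x₂ = (0 - (1)(1)) / 1 = -1
x₁ = (10 - (-5)(-1) - (5)(1)) / 5 = 0

x = [0, -1, 1]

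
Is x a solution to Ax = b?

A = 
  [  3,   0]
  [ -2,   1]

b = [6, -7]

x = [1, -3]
No

Ax = [3, -5] ≠ b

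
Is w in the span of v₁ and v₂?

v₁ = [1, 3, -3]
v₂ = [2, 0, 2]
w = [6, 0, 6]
Yes

Form the augmented matrix and row-reduce:
[v₁|v₂|w] = 
  [  1,   2,   6]
  [  3,   0,   0]
  [ -3,   2,   6]
R2 → R2 - (3)·R1
R3 → R3 + (3)·R1
R3 → R3 + (4/3)·R2
REF = 
  [  1,   2,   6]
  [  0,  -6, -18]
  [  0,   0,   0]

No row of the form [0 0 | nonzero], so the system is consistent. Back-substitution gives c₁ = 0, c₂ = 3: w = (0)·v₁ + (3)·v₂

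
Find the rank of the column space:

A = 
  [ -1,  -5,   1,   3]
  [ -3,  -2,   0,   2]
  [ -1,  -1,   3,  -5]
Row reduce:
R2 → R2 - (3)·R1
R3 → R3 - (1)·R1
R3 → R3 - (4/13)·R2
REF = 
  [    -1,     -5,      1,      3]
  [     0,     13,     -3,     -7]
  [     0,      0,  38/13, -76/13]
Pivot columns: 1, 2, 3 → 3 pivots.
dim(Col(A)) = number of pivot columns = 3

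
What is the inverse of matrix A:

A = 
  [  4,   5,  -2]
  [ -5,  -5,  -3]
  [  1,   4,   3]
det(A) = (4)·((-5)(3) - (-3)(4)) - (5)·((-5)(3) - (-3)(1)) + (-2)·((-5)(4) - (-5)(1))
  = (4)(-3) - (5)(-12) + (-2)(-15)
  = 78
det(A) = 78 ≠ 0, so A is invertible.

Cofactors Cᵢⱼ = (-1)ⁱ⁺ʲ·Mᵢⱼ:
C = 
  [ -3,  12, -15]
  [-23,  14, -11]
  [-25,  22,   5]

adj(A) = Cᵀ:
adj(A) = 
  [ -3, -23, -25]
  [ 12,  14,  22]
  [-15, -11,   5]

A⁻¹ = (1/78) · adj(A):
A⁻¹ = 
  [ -1/26, -23/78, -25/78]
  [  2/13,   7/39,  11/39]
  [ -5/26, -11/78,   5/78]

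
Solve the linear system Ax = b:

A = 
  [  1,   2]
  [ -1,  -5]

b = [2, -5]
x = [0, 1]

Row reduce the augmented matrix [A|b]:
R2 → R2 + (1)·R1
REF = 
  [  1,   2,   2]
  [  0,  -3,  -3]

Back-substitution:
x₂ = (-3) / (-3) = 1
x₁ = (2 - (2)(1)) / 1 = 0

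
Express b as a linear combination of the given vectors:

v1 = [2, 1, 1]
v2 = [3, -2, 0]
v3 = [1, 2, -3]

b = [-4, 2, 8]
c1 = 2, c2 = -2, c3 = -2

b = 2·v1 + -2·v2 + -2·v3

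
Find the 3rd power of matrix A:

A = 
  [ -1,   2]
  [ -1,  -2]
A^3 = 
  [  7,  10]
  [ -5,   2]

A² = A·A:
A²[1,1] = (-1)(-1) + (2)(-1) = -1
A²[1,2] = (-1)(2) + (2)(-2) = -6
A²[2,1] = (-1)(-1) + (-2)(-1) = 3
A²[2,2] = (-1)(2) + (-2)(-2) = 2
A² = 
  [ -1,  -6]
  [  3,   2]

A^3 = A^2·A:
A^3[1,1] = (-1)(-1) + (-6)(-1) = 7
A^3[1,2] = (-1)(2) + (-6)(-2) = 10
A^3[2,1] = (3)(-1) + (2)(-1) = -5
A^3[2,2] = (3)(2) + (2)(-2) = 2
A^3 = 
  [  7,  10]
  [ -5,   2]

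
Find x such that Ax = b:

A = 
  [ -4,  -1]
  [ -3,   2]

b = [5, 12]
x = [-2, 3]

Row reduce the augmented matrix [A|b]:
R2 → R2 - (3/4)·R1
REF = 
  [  -4,   -1,    5]
  [   0, 11/4, 33/4]

Back-substitution:
x₂ = (33/4) / (11/4) = 3
x₁ = (5 - (-1)(3)) / (-4) = -2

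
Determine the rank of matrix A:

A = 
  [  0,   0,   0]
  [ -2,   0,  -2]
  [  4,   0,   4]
rank(A) = 1

Row reduce:
Swap R1 ↔ R2
R3 → R3 + (2)·R1
REF = 
  [ -2,   0,  -2]
  [  0,   0,   0]
  [  0,   0,   0]
Pivot columns: 1 → 1 pivot.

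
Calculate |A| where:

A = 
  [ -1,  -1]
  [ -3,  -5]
For a 2×2 matrix, det = ad - bc = (-1)(-5) - (-1)(-3) = 2

det(A) = 2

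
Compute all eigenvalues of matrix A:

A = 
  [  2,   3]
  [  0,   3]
tr(A) = 5, det(A) = 6
Characteristic polynomial: λ² - tr(A)λ + det(A) = λ² - 5λ + 6
λ² - 5λ + 6 = (λ - 2)(λ - 3)

λ = 3, 2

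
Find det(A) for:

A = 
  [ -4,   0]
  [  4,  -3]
For a 2×2 matrix, det = ad - bc = (-4)(-3) - (0)(4) = 12

det(A) = 12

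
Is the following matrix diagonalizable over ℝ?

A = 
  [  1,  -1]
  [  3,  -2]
No

tr(A) = -1, det(A) = 1
Characteristic polynomial: λ² - tr(A)λ + det(A) = λ² + λ + 1
λ² + λ + 1 = 0  ⇒  λ = (-1 ± √((1)² - 4·(1)))/2 = (-1 ± √(-3))/2
  = (-1 + i√3)/2,  (-1 - i√3)/2
Eigenvalues: (-1 + i√3)/2, (-1 - i√3)/2  (≈ -0.5 + 0.866i, -0.5 - 0.866i)
Has complex eigenvalues (not diagonalizable over ℝ).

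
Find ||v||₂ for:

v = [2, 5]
5.385

||v||₂ = √((2)² + (5)²) = √29 = 5.385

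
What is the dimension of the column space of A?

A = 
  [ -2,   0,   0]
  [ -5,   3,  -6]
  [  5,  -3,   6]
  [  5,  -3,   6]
Row reduce:
R2 → R2 - (5/2)·R1
R3 → R3 + (5/2)·R1
R4 → R4 + (5/2)·R1
R3 → R3 + (1)·R2
R4 → R4 + (1)·R2
REF = 
  [ -2,   0,   0]
  [  0,   3,  -6]
  [  0,   0,   0]
  [  0,   0,   0]
Pivot columns: 1, 2 → 2 pivots.
dim(Col(A)) = number of pivot columns = 2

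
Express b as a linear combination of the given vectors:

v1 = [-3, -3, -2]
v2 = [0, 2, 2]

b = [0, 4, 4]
c1 = 0, c2 = 2

b = 0·v1 + 2·v2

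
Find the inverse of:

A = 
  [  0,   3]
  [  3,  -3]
det(A) = (0)(-3) - (3)(3) = -9
For a 2×2 matrix, A⁻¹ = (1/det(A)) · [[d, -b], [-c, a]]
    = (-1/9) · [[-3, -3], [-3, 0]]

A⁻¹ = 
  [1/3, 1/3]
  [1/3,   0]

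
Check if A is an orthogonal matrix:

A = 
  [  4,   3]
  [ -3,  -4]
No

AᵀA = 
  [ 25,  24]
  [ 24,  25]
≠ I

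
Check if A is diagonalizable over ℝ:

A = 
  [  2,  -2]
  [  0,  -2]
Yes

tr(A) = 0, det(A) = -4
Characteristic polynomial: λ² - tr(A)λ + det(A) = λ² - 4
λ² - 4 = (λ + 2)(λ - 2)
Eigenvalues: 2, -2
λ=-2: alg. mult. = 1, geom. mult. = 2 - rank(A - (-2)I) = 2 - 1 = 1
λ=2: alg. mult. = 1, geom. mult. = 2 - rank(A - (2)I) = 2 - 1 = 1
Sum of geometric multiplicities equals n, so A has n independent eigenvectors.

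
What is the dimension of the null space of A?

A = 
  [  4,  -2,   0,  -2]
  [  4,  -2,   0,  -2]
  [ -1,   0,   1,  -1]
nullity(A) = 2

Row reduce:
R2 → R2 - (1)·R1
R3 → R3 + (1/4)·R1
Swap R2 ↔ R3
REF = 
  [   4,   -2,    0,   -2]
  [   0, -1/2,    1, -3/2]
  [   0,    0,    0,    0]
Pivot columns: 1, 2 → 2 pivots.
rank(A) = 2, so nullity(A) = 4 - 2 = 2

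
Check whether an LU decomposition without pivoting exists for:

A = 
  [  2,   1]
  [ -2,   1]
Yes.
A[1,1] = 2 ≠ 0, so Gaussian elimination proceeds without a row swap: multiplier ℓ₂₁ = (-2)/(2) = -1, and U[2,2] = 1 - (-1)(1) = 2.
L = 
  [  1,   0]
  [ -1,   1]
U = 
  [  2,   1]
  [  0,   2]
Check row 2 of LU: [(-1)(2), (-1)(1) + 2] = [-2, 1] = row 2 of A ✓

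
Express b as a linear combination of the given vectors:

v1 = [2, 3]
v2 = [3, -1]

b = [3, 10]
c1 = 3, c2 = -1

b = 3·v1 + -1·v2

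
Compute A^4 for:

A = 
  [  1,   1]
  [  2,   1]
A^4 = 
  [ 17,  12]
  [ 24,  17]

A² = A·A:
A²[1,1] = (1)(1) + (1)(2) = 3
A²[1,2] = (1)(1) + (1)(1) = 2
A²[2,1] = (2)(1) + (1)(2) = 4
A²[2,2] = (2)(1) + (1)(1) = 3
A² = 
  [  3,   2]
  [  4,   3]

A^3 = A^2·A:
A^3[1,1] = (3)(1) + (2)(2) = 7
A^3[1,2] = (3)(1) + (2)(1) = 5
A^3[2,1] = (4)(1) + (3)(2) = 10
A^3[2,2] = (4)(1) + (3)(1) = 7
A^3 = 
  [  7,   5]
  [ 10,   7]

A^4 = A^3·A:
A^4[1,1] = (7)(1) + (5)(2) = 17
A^4[1,2] = (7)(1) + (5)(1) = 12
A^4[2,1] = (10)(1) + (7)(2) = 24
A^4[2,2] = (10)(1) + (7)(1) = 17
A^4 = 
  [ 17,  12]
  [ 24,  17]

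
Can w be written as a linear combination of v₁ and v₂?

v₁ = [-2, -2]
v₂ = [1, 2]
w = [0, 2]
Yes

Form the augmented matrix and row-reduce:
[v₁|v₂|w] = 
  [ -2,   1,   0]
  [ -2,   2,   2]
R2 → R2 - (1)·R1
REF = 
  [ -2,   1,   0]
  [  0,   1,   2]

No row of the form [0 0 | nonzero], so the system is consistent. Back-substitution gives c₁ = 1, c₂ = 2: w = (1)·v₁ + (2)·v₂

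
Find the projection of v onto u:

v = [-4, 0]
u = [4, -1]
proj_u(v) = [-64/17, 16/17]

v·u = (-4)(4) + (0)(-1) = -16
u·u = (4)² + (-1)² = 17
proj_u(v) = (v·u / u·u) × u = (-16/17) × u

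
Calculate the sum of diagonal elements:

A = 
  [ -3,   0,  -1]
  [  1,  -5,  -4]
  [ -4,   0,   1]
-7

tr(A) = -3 + -5 + 1 = -7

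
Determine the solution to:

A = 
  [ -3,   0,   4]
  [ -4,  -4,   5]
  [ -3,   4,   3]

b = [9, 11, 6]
x = [1, 0, 3]

Row reduce the augmented matrix [A|b]:
R2 → R2 - (4/3)·R1
R3 → R3 - (1)·R1
R3 → R3 + (1)·R2
REF = 
  [  -3,    0,    4,    9]
  [   0,   -4, -1/3,   -1]
  [   0,    0, -4/3,   -4]

Back-substitution:
x₃ = (-4) / (-4/3) = 3
x₂ = (-1 - (-1/3)(3)) / (-4) = 0
x₁ = (9 - (0)(0) - (4)(3)) / (-3) = 1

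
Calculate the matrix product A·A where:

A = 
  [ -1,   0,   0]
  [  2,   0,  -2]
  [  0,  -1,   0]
A² = A·A:
A²[1,1] = (-1)(-1) + (0)(2) + (0)(0) = 1
A²[1,2] = (-1)(0) + (0)(0) + (0)(-1) = 0
A²[1,3] = (-1)(0) + (0)(-2) + (0)(0) = 0
A²[2,1] = (2)(-1) + (0)(2) + (-2)(0) = -2
A²[2,2] = (2)(0) + (0)(0) + (-2)(-1) = 2
A²[2,3] = (2)(0) + (0)(-2) + (-2)(0) = 0
A²[3,1] = (0)(-1) + (-1)(2) + (0)(0) = -2
A²[3,2] = (0)(0) + (-1)(0) + (0)(-1) = 0
A²[3,3] = (0)(0) + (-1)(-2) + (0)(0) = 2
A² = 
  [  1,   0,   0]
  [ -2,   2,   0]
  [ -2,   0,   2]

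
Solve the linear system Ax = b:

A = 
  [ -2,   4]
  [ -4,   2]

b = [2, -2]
Row reduce the augmented matrix [A|b]:
R2 → R2 - (2)·R1
REF = 
  [ -2,   4,   2]
  [  0,  -6,  -6]

Back-substitution:
x₂ = (-6) / (-6) = 1
x₁ = (2 - (4)(1)) / (-2) = 1

x = [1, 1]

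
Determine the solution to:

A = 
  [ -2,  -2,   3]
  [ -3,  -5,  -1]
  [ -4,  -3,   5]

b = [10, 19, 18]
Row reduce the augmented matrix [A|b]:
R2 → R2 - (3/2)·R1
R3 → R3 - (2)·R1
R3 → R3 + (1/2)·R2
REF = 
  [   -2,    -2,     3,    10]
  [    0,    -2, -11/2,     4]
  [    0,     0, -15/4,     0]

Back-substitution:
x₃ = 0 / (-15/4) = 0
x₂ = (4 - (-11/2)(0)) / (-2) = -2
x₁ = (10 - (-2)(-2) - (3)(0)) / (-2) = -3

x = [-3, -2, 0]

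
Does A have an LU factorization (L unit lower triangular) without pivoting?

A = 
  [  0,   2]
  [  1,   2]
No.
A[1,1] = 0 but A[2,1] = 1 ≠ 0. Any LU with L unit lower triangular has (LU)[1,1] = U[1,1] and (LU)[2,1] = L[2,1]·U[1,1]; matching A forces U[1,1] = 0, which then forces (LU)[2,1] = 0 ≠ 1. A row swap (pivoting) is required.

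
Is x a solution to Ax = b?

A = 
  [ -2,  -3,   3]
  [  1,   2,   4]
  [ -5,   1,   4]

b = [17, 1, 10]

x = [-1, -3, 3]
No

Ax = [20, 5, 14] ≠ b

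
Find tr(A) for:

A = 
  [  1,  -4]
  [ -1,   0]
1

tr(A) = 1 + 0 = 1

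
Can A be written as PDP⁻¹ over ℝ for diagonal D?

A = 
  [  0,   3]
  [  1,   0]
Yes

tr(A) = 0, det(A) = -3
Characteristic polynomial: λ² - tr(A)λ + det(A) = λ² - 3
λ² - 3 = 0  ⇒  λ = (0 ± √((0)² - 4·(-3)))/2 = (0 ± √(12))/2
  = √3,  -√3
Eigenvalues: √3, -√3  (≈ 1.732, -1.732)
The two irrational eigenvalues are distinct (simple), so each has alg. mult. = geom. mult. = 1.
Sum of geometric multiplicities equals n, so A has n independent eigenvectors.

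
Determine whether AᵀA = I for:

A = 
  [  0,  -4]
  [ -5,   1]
No

AᵀA = 
  [ 25,  -5]
  [ -5,  17]
≠ I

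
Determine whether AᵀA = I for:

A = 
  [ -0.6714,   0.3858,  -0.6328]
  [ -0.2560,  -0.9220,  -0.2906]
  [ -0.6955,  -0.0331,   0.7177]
Yes

AᵀA = 
  [  1,   0,   0.0001]
  [  0,   1,   0]
  [  0.0001,   0,   1]
≈ I (equal to I up to the 4-dp rounding of the entries)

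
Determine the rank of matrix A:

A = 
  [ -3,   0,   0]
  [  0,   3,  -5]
rank(A) = 2

Row reduce:
(no row operations needed)
REF = 
  [ -3,   0,   0]
  [  0,   3,  -5]
Pivot columns: 1, 2 → 2 pivots.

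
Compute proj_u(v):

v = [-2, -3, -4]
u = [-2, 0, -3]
v·u = (-2)(-2) + (-3)(0) + (-4)(-3) = 16
u·u = (-2)² + (0)² + (-3)² = 13
proj_u(v) = (v·u / u·u) × u = (16/13) × u

proj_u(v) = [-32/13, 0, -48/13]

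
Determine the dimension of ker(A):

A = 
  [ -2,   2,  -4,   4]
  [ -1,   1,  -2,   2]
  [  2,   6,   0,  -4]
nullity(A) = 2

Row reduce:
R2 → R2 - (1/2)·R1
R3 → R3 + (1)·R1
Swap R2 ↔ R3
REF = 
  [ -2,   2,  -4,   4]
  [  0,   8,  -4,   0]
  [  0,   0,   0,   0]
Pivot columns: 1, 2 → 2 pivots.
rank(A) = 2, so nullity(A) = 4 - 2 = 2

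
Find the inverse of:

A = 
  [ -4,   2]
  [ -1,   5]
det(A) = (-4)(5) - (2)(-1) = -18
For a 2×2 matrix, A⁻¹ = (1/det(A)) · [[d, -b], [-c, a]]
    = (-1/18) · [[5, -2], [1, -4]]

A⁻¹ = 
  [-5/18,   1/9]
  [-1/18,   2/9]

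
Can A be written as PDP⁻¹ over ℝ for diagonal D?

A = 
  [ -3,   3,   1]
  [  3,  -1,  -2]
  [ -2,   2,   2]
No

Characteristic polynomial: det(λI - A) = λ³ + 2λ² - 8λ + 8
By the rational root theorem any rational root is an integer dividing 8; none of those is a root, so p(λ) has no rational roots and hence (being an irreducible cubic) no repeated roots.
Discriminant of the cubic: Δ = -1984
Δ < 0 ⇒ one real eigenvalue and a complex-conjugate pair: λ ≈ -4.296, 1.148 + 0.738i, 1.148 - 0.738i
Has complex eigenvalues (not diagonalizable over ℝ).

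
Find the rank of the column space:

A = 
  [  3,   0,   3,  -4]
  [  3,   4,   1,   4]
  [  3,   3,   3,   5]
dim(Col(A)) = 3

Row reduce:
R2 → R2 - (1)·R1
R3 → R3 - (1)·R1
R3 → R3 - (3/4)·R2
REF = 
  [  3,   0,   3,  -4]
  [  0,   4,  -2,   8]
  [  0,   0, 3/2,   3]
Pivot columns: 1, 2, 3 → 3 pivots.
dim(Col(A)) = number of pivot columns = 3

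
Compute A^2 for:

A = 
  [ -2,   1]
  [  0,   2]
A² = A·A:
A²[1,1] = (-2)(-2) + (1)(0) = 4
A²[1,2] = (-2)(1) + (1)(2) = 0
A²[2,1] = (0)(-2) + (2)(0) = 0
A²[2,2] = (0)(1) + (2)(2) = 4
A² = 
  [  4,   0]
  [  0,   4]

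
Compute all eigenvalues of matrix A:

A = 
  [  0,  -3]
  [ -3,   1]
tr(A) = 1, det(A) = -9
Characteristic polynomial: λ² - tr(A)λ + det(A) = λ² - λ - 9
λ² - λ - 9 = 0  ⇒  λ = (1 ± √((-1)² - 4·(-9)))/2 = (1 ± √(37))/2
  = (1 + √37)/2,  (1 - √37)/2

λ = (1 + √37)/2, (1 - √37)/2  (≈ 3.541, -2.541)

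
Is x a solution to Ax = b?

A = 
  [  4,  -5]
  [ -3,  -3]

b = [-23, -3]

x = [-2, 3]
Yes

Ax = [-23, -3] = b ✓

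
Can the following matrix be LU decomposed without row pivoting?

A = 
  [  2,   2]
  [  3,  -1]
Yes.
A[1,1] = 2 ≠ 0, so Gaussian elimination proceeds without a row swap: multiplier ℓ₂₁ = (3)/(2) = 3/2, and U[2,2] = -1 - (3/2)(2) = -4.
L = 
  [  1,   0]
  [3/2,   1]
U = 
  [  2,   2]
  [  0,  -4]
Check row 2 of LU: [(3/2)(2), (3/2)(2) + (-4)] = [3, -1] = row 2 of A ✓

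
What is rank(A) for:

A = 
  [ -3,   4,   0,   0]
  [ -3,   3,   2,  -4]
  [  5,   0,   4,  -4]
Row reduce:
R2 → R2 - (1)·R1
R3 → R3 + (5/3)·R1
R3 → R3 + (20/3)·R2
REF = 
  [   -3,     4,     0,     0]
  [    0,    -1,     2,    -4]
  [    0,     0,  52/3, -92/3]
Pivot columns: 1, 2, 3 → 3 pivots.

rank(A) = 3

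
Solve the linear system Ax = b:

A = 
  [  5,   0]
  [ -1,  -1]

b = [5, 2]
x = [1, -3]

Row reduce the augmented matrix [A|b]:
R2 → R2 + (1/5)·R1
REF = 
  [  5,   0,   5]
  [  0,  -1,   3]

Back-substitution:
x₂ = 3 / (-1) = -3
x₁ = (5 - (0)(-3)) / 5 = 1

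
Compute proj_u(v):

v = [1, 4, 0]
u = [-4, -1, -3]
v·u = (1)(-4) + (4)(-1) + (0)(-3) = -8
u·u = (-4)² + (-1)² + (-3)² = 26
proj_u(v) = (v·u / u·u) × u = (-8/26) × u = (-4/13) × u

proj_u(v) = [16/13, 4/13, 12/13]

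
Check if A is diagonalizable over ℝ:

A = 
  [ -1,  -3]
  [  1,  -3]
No

tr(A) = -4, det(A) = 6
Characteristic polynomial: λ² - tr(A)λ + det(A) = λ² + 4λ + 6
λ² + 4λ + 6 = 0  ⇒  λ = (-4 ± √((4)² - 4·(6)))/2 = (-4 ± √(-8))/2
  = -2 + i√2,  -2 - i√2
Eigenvalues: -2 + i√2, -2 - i√2  (≈ -2 + 1.414i, -2 - 1.414i)
Has complex eigenvalues (not diagonalizable over ℝ).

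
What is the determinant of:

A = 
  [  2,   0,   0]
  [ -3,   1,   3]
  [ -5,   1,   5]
Cofactor expansion along row 1:
det(A) = (2)·((1)(5) - (3)(1)) - (0)·((-3)(5) - (3)(-5)) + (0)·((-3)(1) - (1)(-5))
  = (2)(2) - (0)(0) + (0)(2)
  = 4

det(A) = 4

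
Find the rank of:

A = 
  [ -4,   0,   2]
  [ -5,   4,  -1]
rank(A) = 2

Row reduce:
R2 → R2 - (5/4)·R1
REF = 
  [  -4,    0,    2]
  [   0,    4, -7/2]
Pivot columns: 1, 2 → 2 pivots.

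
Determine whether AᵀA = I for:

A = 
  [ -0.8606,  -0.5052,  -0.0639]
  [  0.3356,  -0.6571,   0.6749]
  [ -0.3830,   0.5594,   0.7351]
Yes

AᵀA = 
  [  0.9999,   0,  -0.0001]
  [  0,   0.9999,   0]
  [ -0.0001,   0,   0.9999]
≈ I (equal to I up to the 4-dp rounding of the entries)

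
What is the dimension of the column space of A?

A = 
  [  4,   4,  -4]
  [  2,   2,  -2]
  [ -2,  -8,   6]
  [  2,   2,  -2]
dim(Col(A)) = 2

Row reduce:
R2 → R2 - (1/2)·R1
R3 → R3 + (1/2)·R1
R4 → R4 - (1/2)·R1
Swap R2 ↔ R3
REF = 
  [  4,   4,  -4]
  [  0,  -6,   4]
  [  0,   0,   0]
  [  0,   0,   0]
Pivot columns: 1, 2 → 2 pivots.
dim(Col(A)) = number of pivot columns = 2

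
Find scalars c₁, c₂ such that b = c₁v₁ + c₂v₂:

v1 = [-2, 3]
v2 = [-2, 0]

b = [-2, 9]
c1 = 3, c2 = -2

b = 3·v1 + -2·v2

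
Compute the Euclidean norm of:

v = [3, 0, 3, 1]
4.359

||v||₂ = √((3)² + (0)² + (3)² + (1)²) = √19 = 4.359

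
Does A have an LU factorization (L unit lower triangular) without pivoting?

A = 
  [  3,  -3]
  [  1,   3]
Yes.
A[1,1] = 3 ≠ 0, so Gaussian elimination proceeds without a row swap: multiplier ℓ₂₁ = (1)/(3) = 1/3, and U[2,2] = 3 - (1/3)(-3) = 4.
L = 
  [  1,   0]
  [1/3,   1]
U = 
  [  3,  -3]
  [  0,   4]
Check row 2 of LU: [(1/3)(3), (1/3)(-3) + 4] = [1, 3] = row 2 of A ✓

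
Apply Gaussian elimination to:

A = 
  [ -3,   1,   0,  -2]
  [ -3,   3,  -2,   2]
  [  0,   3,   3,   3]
Row operations:
R2 → R2 - (1)·R1
R3 → R3 - (3/2)·R2

Resulting echelon form:
REF = 
  [ -3,   1,   0,  -2]
  [  0,   2,  -2,   4]
  [  0,   0,   6,  -3]

Rank = 3 (number of non-zero pivot rows).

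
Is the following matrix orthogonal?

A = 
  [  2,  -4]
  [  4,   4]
No

AᵀA = 
  [ 20,   8]
  [  8,  32]
≠ I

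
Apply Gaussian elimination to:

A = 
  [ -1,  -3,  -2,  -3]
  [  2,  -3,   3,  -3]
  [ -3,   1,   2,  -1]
Row operations:
R2 → R2 + (2)·R1
R3 → R3 - (3)·R1
R3 → R3 + (10/9)·R2

Resulting echelon form:
REF = 
  [  -1,   -3,   -2,   -3]
  [   0,   -9,   -1,   -9]
  [   0,    0, 62/9,   -2]

Rank = 3 (number of non-zero pivot rows).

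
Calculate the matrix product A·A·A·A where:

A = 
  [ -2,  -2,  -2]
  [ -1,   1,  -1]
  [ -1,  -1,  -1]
A^4 = 
  [104,  64, 104]
  [ 32,  28,  32]
  [ 52,  32,  52]

A² = A·A:
A²[1,1] = (-2)(-2) + (-2)(-1) + (-2)(-1) = 8
A²[1,2] = (-2)(-2) + (-2)(1) + (-2)(-1) = 4
A²[1,3] = (-2)(-2) + (-2)(-1) + (-2)(-1) = 8
A²[2,1] = (-1)(-2) + (1)(-1) + (-1)(-1) = 2
A²[2,2] = (-1)(-2) + (1)(1) + (-1)(-1) = 4
A²[2,3] = (-1)(-2) + (1)(-1) + (-1)(-1) = 2
A²[3,1] = (-1)(-2) + (-1)(-1) + (-1)(-1) = 4
A²[3,2] = (-1)(-2) + (-1)(1) + (-1)(-1) = 2
A²[3,3] = (-1)(-2) + (-1)(-1) + (-1)(-1) = 4
A² = 
  [  8,   4,   8]
  [  2,   4,   2]
  [  4,   2,   4]

A^3 = A^2·A:
A^3[1,1] = (8)(-2) + (4)(-1) + (8)(-1) = -28
A^3[1,2] = (8)(-2) + (4)(1) + (8)(-1) = -20
A^3[1,3] = (8)(-2) + (4)(-1) + (8)(-1) = -28
A^3[2,1] = (2)(-2) + (4)(-1) + (2)(-1) = -10
A^3[2,2] = (2)(-2) + (4)(1) + (2)(-1) = -2
A^3[2,3] = (2)(-2) + (4)(-1) + (2)(-1) = -10
A^3[3,1] = (4)(-2) + (2)(-1) + (4)(-1) = -14
A^3[3,2] = (4)(-2) + (2)(1) + (4)(-1) = -10
A^3[3,3] = (4)(-2) + (2)(-1) + (4)(-1) = -14
A^3 = 
  [-28, -20, -28]
  [-10,  -2, -10]
  [-14, -10, -14]

A^4 = A^3·A:
A^4[1,1] = (-28)(-2) + (-20)(-1) + (-28)(-1) = 104
A^4[1,2] = (-28)(-2) + (-20)(1) + (-28)(-1) = 64
A^4[1,3] = (-28)(-2) + (-20)(-1) + (-28)(-1) = 104
A^4[2,1] = (-10)(-2) + (-2)(-1) + (-10)(-1) = 32
A^4[2,2] = (-10)(-2) + (-2)(1) + (-10)(-1) = 28
A^4[2,3] = (-10)(-2) + (-2)(-1) + (-10)(-1) = 32
A^4[3,1] = (-14)(-2) + (-10)(-1) + (-14)(-1) = 52
A^4[3,2] = (-14)(-2) + (-10)(1) + (-14)(-1) = 32
A^4[3,3] = (-14)(-2) + (-10)(-1) + (-14)(-1) = 52
A^4 = 
  [104,  64, 104]
  [ 32,  28,  32]
  [ 52,  32,  52]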